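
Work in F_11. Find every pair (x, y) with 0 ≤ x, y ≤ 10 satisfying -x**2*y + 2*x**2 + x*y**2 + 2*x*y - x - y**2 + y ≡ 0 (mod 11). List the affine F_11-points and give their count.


Affine F_11-points: {(0, 0), (0, 1), (1, 5), (3, 5), (3, 7), (5, 2), (5, 7), (6, 0), (6, 9), (8, 4), (8, 9), (9, 1), (9, 4)}; count = 13.

For each of the 121 pairs (x, y) ∈ F_11², evaluate f(x, y) mod 11. Record the zeros.
  x = 0: [0↦0, 1↦0, 2↦9, 3↦5, 4↦10, 5↦2, 6↦3, 7↦2, 8↦10, 9↦5, 10↦9]  zeros at y ∈ {0, 1}
  x = 1: [0↦1, 1↦3, 2↦5, 3↦7, 4↦9, 5↦0, 6↦2, 7↦4, 8↦6, 9↦8, 10↦10]  zeros at y ∈ {5}
  x = 2: [0↦6, 1↦8, 2↦1, 3↦7, 4↦4, 5↦3, 6↦4, 7↦7, 8↦1, 9↦8, 10↦6]  zeros at y ∈ ∅
  x = 3: [0↦4, 1↦4, 2↦8, 3↦5, 4↦6, 5↦0, 6↦9, 7↦0, 8↦6, 9↦5, 10↦8]  zeros at y ∈ {5, 7}
  x = 4: [0↦6, 1↦2, 2↦4, 3↦1, 4↦4, 5↦2, 6↦6, 7↦5, 8↦10, 9↦10, 10↦5]  zeros at y ∈ ∅
  x = 5: [0↦1, 1↦2, 2↦0, 3↦6, 4↦9, 5↦9, 6↦6, 7↦0, 8↦2, 9↦1, 10↦8]  zeros at y ∈ {2, 7}
  x = 6: [0↦0, 1↦4, 2↦7, 3↦9, 4↦10, 5↦10, 6↦9, 7↦7, 8↦4, 9↦0, 10↦6]  zeros at y ∈ {0, 9}
  x = 7: [0↦3, 1↦8, 2↦3, 3↦10, 4↦7, 5↦5, 6↦4, 7↦4, 8↦5, 9↦7, 10↦10]  zeros at y ∈ ∅
  x = 8: [0↦10, 1↦3, 2↦10, 3↦9, 4↦0, 5↦5, 6↦2, 7↦2, 8↦5, 9↦0, 10↦9]  zeros at y ∈ {4, 9}
  x = 9: [0↦10, 1↦0, 2↦6, 3↦6, 4↦0, 5↦10, 6↦3, 7↦1, 8↦4, 9↦1, 10↦3]  zeros at y ∈ {1, 4}
  x = 10: [0↦3, 1↦10, 2↦2, 3↦1, 4↦7, 5↦9, 6↦7, 7↦1, 8↦2, 9↦10, 10↦3]  zeros at y ∈ ∅
Collecting zeros: affine points = {(0, 0), (0, 1), (1, 5), (3, 5), (3, 7), (5, 2), (5, 7), (6, 0), (6, 9), (8, 4), (8, 9), (9, 1), (9, 4)}.
Total count |C(F_11)_aff| = 13.


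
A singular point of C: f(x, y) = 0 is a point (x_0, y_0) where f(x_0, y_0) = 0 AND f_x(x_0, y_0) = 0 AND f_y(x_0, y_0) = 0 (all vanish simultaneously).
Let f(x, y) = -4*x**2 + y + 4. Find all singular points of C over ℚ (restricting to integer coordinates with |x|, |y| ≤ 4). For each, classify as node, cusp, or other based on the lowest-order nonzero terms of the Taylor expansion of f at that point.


No singular points in the scanned grid; C is smooth there.

Compute partial derivatives:
  f_x = -8*x.
  f_y = 1.
f_y = 1 is a nonzero constant, so f_y never vanishes: no point (x, y) can satisfy f = f_x = f_y = 0. In particular no (x, y) ∈ {−4, ..., 4}² is singular; the curve is smooth.


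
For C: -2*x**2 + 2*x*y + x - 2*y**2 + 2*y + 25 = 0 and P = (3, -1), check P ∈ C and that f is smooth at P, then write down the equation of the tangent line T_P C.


Tangent line at P: -13*x + 12*y + 51 = 0.

Step 1: f(3, -1) = 0, so P lies on C.
Step 2: partial derivatives
  f_x(x, y) = -4*x + 2*y + 1, f_y(x, y) = 2*x - 4*y + 2.
  f_x(P) = -13, f_y(P) = 12 (gradient nonzero, so P is smooth).
Step 3: tangent line at P: -13·(x − 3) + 12·(y − -1) = 0.
Expanding: -13*x + 12*y + 51 = 0.


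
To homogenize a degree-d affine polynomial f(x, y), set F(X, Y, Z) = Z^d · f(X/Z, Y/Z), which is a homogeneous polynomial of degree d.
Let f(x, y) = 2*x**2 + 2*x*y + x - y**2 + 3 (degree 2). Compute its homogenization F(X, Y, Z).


F(X, Y, Z) = 2*X**2 + 2*X*Y + X*Z - Y**2 + 3*Z**2

deg(f) = 2.
Substitute x = X/Z, y = Y/Z into f, then multiply by Z^2.
  monomial 2·x^2·y^0 ↦ 2·X^2·Y^0·Z^0.
  monomial 2·x^1·y^1 ↦ 2·X^1·Y^1·Z^0.
  monomial 1·x^1·y^0 ↦ 1·X^1·Y^0·Z^1.
  monomial -1·x^0·y^2 ↦ -1·X^0·Y^2·Z^0.
  monomial 3·x^0·y^0 ↦ 3·X^0·Y^0·Z^2.
Collecting: F(X, Y, Z) = 2*X**2 + 2*X*Y + X*Z - Y**2 + 3*Z**2.


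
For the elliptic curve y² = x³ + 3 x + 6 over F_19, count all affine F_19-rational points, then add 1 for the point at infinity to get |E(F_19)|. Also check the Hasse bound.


Affine points = {(0, 5), (0, 14), (2, 1), (2, 18), (3, 2), (3, 17), (4, 5), (4, 14), (7, 3), (7, 16), (13, 0), (15, 5), (15, 14), (17, 7), (17, 12)}; affine count = 15; |E(F_19)| = 16.

Discriminant check: Δ ∝ 4a³ + 27b² = 4·3³ + 27·6² = 4·27 + 27·36 ≡ 16 (mod 19). Nonzero ⇒ E is nonsingular.
For each x ∈ F_19, compute rhs = x³ + 3·x + 6 mod 19, then count y ∈ F_19 with y² ≡ rhs.
  x = 0: rhs = 6, matching y values: 5, 14 (2 points).
  x = 1: rhs = 10, matching y values: none (0 points).
  x = 2: rhs = 1, matching y values: 1, 18 (2 points).
  x = 3: rhs = 4, matching y values: 2, 17 (2 points).
  x = 4: rhs = 6, matching y values: 5, 14 (2 points).
  x = 5: rhs = 13, matching y values: none (0 points).
  x = 6: rhs = 12, matching y values: none (0 points).
  x = 7: rhs = 9, matching y values: 3, 16 (2 points).
  x = 8: rhs = 10, matching y values: none (0 points).
  x = 9: rhs = 2, matching y values: none (0 points).
  x = 10: rhs = 10, matching y values: none (0 points).
  x = 11: rhs = 2, matching y values: none (0 points).
  x = 12: rhs = 3, matching y values: none (0 points).
  x = 13: rhs = 0, matching y values: 0 (1 points).
  x = 14: rhs = 18, matching y values: none (0 points).
  x = 15: rhs = 6, matching y values: 5, 14 (2 points).
  x = 16: rhs = 8, matching y values: none (0 points).
  x = 17: rhs = 11, matching y values: 7, 12 (2 points).
  x = 18: rhs = 2, matching y values: none (0 points).
Total affine count: 15.
Full point count |E(F_19)| = 15 + 1 = 16.
Hasse bound: |16 − (19+1)| = |-4| = 4 ≤ 2√19 ≈ 8.7178 ✓.


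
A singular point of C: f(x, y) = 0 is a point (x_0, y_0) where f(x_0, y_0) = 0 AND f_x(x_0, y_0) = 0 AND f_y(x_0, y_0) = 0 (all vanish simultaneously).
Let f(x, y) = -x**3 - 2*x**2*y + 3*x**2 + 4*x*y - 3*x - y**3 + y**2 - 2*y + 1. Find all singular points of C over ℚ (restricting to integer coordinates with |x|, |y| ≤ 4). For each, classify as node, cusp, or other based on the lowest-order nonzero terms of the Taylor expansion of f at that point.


Singular points: {(1, 0)}; classification: cusp.

Compute partial derivatives:
  f_x = -3*x**2 - 4*x*y + 6*x + 4*y - 3.
  f_y = -2*x**2 + 4*x - 3*y**2 + 2*y - 2.
Scan x_0 ∈ {−4, ..., 4}. For each x_0, f_y(x_0, y) is a polynomial in y; find its integer roots y ∈ {−4, ..., 4}, then test f_x and f at those candidates.
  x = -4: f_y(-4, y) = -3*y**2 + 2*y - 50; no integer root y with |y| ≤ 4.
  x = -3: f_y(-3, y) = -3*y**2 + 2*y - 32; no integer root y with |y| ≤ 4.
  x = -2: f_y(-2, y) = -3*y**2 + 2*y - 18; no integer root y with |y| ≤ 4.
  x = -1: f_y(-1, y) = -3*y**2 + 2*y - 8; no integer root y with |y| ≤ 4.
  x = 0: f_y(0, y) = -3*y**2 + 2*y - 2; no integer root y with |y| ≤ 4.
  x = 1: f_y(1, y) = -3*y**2 + 2*y; vanishes at y ∈ {0}. (1, 0): f_x = 0, f = 0 — SINGULAR.
  x = 2: f_y(2, y) = -3*y**2 + 2*y - 2; no integer root y with |y| ≤ 4.
  x = 3: f_y(3, y) = -3*y**2 + 2*y - 8; no integer root y with |y| ≤ 4.
  x = 4: f_y(4, y) = -3*y**2 + 2*y - 18; no integer root y with |y| ≤ 4.
Only singular point on the grid: (1, 0).
Classify: substitute x = 1 + u, y = 0 + v and expand: f = -u**3 - 2*u**2*v - v**3 + v**2.
No constant or linear terms (consistent with a singular point). Quadratic part: v**2. Cubic part: -u**3 - 2*u**2*v - v**3.
The quadratic part v**2 is a perfect square, so there is a single (double) tangent line v = 0, i.e. y = 0. Restricting the cubic part to that line (v = 0) leaves -u**3 ≠ 0, so f is not divisible by v and the branch is v² ≈ u**3 to lowest order — this is a cusp.
Classification: cusp.


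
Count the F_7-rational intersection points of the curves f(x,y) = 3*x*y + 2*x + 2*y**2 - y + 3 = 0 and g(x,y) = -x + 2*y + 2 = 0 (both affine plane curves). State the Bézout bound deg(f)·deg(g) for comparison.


Common zeros: {(2, 0), (5, 5)}; count = 2; Bézout bound = 2.

deg(f) = 2, deg(g) = 1, so Bézout bound = 2.
Scan x ∈ F_7. For each x, list the y ∈ F_7 with f(x, y) ≡ 0 and those with g(x, y) ≡ 0 (mod 7); the common zeros in that column are the intersection.
  x = 0: f ≡ 0 at y ∈ ∅; g ≡ 0 at y ∈ {6}; common: ∅.
  x = 1: f ≡ 0 at y ∈ ∅; g ≡ 0 at y ∈ {3}; common: ∅.
  x = 2: f ≡ 0 at y ∈ {0, 1}; g ≡ 0 at y ∈ {0}; common: {0}.
  x = 3: f ≡ 0 at y ∈ ∅; g ≡ 0 at y ∈ {4}; common: ∅.
  x = 4: f ≡ 0 at y ∈ ∅; g ≡ 0 at y ∈ {1}; common: ∅.
  x = 5: f ≡ 0 at y ∈ {2, 5}; g ≡ 0 at y ∈ {5}; common: {5}.
  x = 6: f ≡ 0 at y ∈ {3, 6}; g ≡ 0 at y ∈ {2}; common: ∅.
Collecting: common zeros = {(2, 0), (5, 5)}, so the count is 2.
Comparison with the Bézout bound: 2 ≤ 2 = deg(f)·deg(g), as expected for curves with no common component (the bound is attained).


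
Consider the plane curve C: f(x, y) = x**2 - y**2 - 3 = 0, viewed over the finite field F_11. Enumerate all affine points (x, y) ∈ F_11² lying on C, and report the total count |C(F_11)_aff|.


Affine F_11-points: {(1, 3), (1, 8), (2, 1), (2, 10), (5, 0), (6, 0), (9, 1), (9, 10), (10, 3), (10, 8)}; count = 10.

For each of the 121 pairs (x, y) ∈ F_11², evaluate f(x, y) mod 11. Record the zeros.
  x = 0: [0↦8, 1↦7, 2↦4, 3↦10, 4↦3, 5↦5, 6↦5, 7↦3, 8↦10, 9↦4, 10↦7]  zeros at y ∈ ∅
  x = 1: [0↦9, 1↦8, 2↦5, 3↦0, 4↦4, 5↦6, 6↦6, 7↦4, 8↦0, 9↦5, 10↦8]  zeros at y ∈ {3, 8}
  x = 2: [0↦1, 1↦0, 2↦8, 3↦3, 4↦7, 5↦9, 6↦9, 7↦7, 8↦3, 9↦8, 10↦0]  zeros at y ∈ {1, 10}
  x = 3: [0↦6, 1↦5, 2↦2, 3↦8, 4↦1, 5↦3, 6↦3, 7↦1, 8↦8, 9↦2, 10↦5]  zeros at y ∈ ∅
  x = 4: [0↦2, 1↦1, 2↦9, 3↦4, 4↦8, 5↦10, 6↦10, 7↦8, 8↦4, 9↦9, 10↦1]  zeros at y ∈ ∅
  x = 5: [0↦0, 1↦10, 2↦7, 3↦2, 4↦6, 5↦8, 6↦8, 7↦6, 8↦2, 9↦7, 10↦10]  zeros at y ∈ {0}
  x = 6: [0↦0, 1↦10, 2↦7, 3↦2, 4↦6, 5↦8, 6↦8, 7↦6, 8↦2, 9↦7, 10↦10]  zeros at y ∈ {0}
  x = 7: [0↦2, 1↦1, 2↦9, 3↦4, 4↦8, 5↦10, 6↦10, 7↦8, 8↦4, 9↦9, 10↦1]  zeros at y ∈ ∅
  x = 8: [0↦6, 1↦5, 2↦2, 3↦8, 4↦1, 5↦3, 6↦3, 7↦1, 8↦8, 9↦2, 10↦5]  zeros at y ∈ ∅
  x = 9: [0↦1, 1↦0, 2↦8, 3↦3, 4↦7, 5↦9, 6↦9, 7↦7, 8↦3, 9↦8, 10↦0]  zeros at y ∈ {1, 10}
  x = 10: [0↦9, 1↦8, 2↦5, 3↦0, 4↦4, 5↦6, 6↦6, 7↦4, 8↦0, 9↦5, 10↦8]  zeros at y ∈ {3, 8}
Collecting zeros: affine points = {(1, 3), (1, 8), (2, 1), (2, 10), (5, 0), (6, 0), (9, 1), (9, 10), (10, 3), (10, 8)}.
Total count |C(F_11)_aff| = 10.


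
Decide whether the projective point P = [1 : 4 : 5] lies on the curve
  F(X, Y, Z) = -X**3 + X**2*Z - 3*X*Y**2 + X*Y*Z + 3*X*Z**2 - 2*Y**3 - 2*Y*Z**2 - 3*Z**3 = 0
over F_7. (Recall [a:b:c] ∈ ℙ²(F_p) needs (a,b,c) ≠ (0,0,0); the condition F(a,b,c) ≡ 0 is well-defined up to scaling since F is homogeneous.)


F(1,4,5) ≡ 6 (mod 7); P is NOT on the curve.

Evaluate F(1, 4, 5) term-by-term (mod 7).
  -X**3 ↦ -1·1·1·1 = -1
  X**2*Z ↦ 1·1·1·5 = 5
  -3*X*Y**2 ↦ -3·1·16·1 = -48
  X*Y*Z ↦ 1·1·4·5 = 20
  3*X*Z**2 ↦ 3·1·1·25 = 75
  -2*Y**3 ↦ -2·1·64·1 = -128
  -2*Y*Z**2 ↦ -2·1·4·25 = -200
  -3*Z**3 ↦ -3·1·1·125 = -375
Sum: F(1, 4, 5) = (-1) + (5) + (-48) + (20) + (75) + (-128) + (-200) + (-375) = -652.
Reducing mod 7: -652 ≡ 6 (mod 7).
Since F(a, b, c) ≡ 6 ≠ 0 (mod 7), P does NOT lie on the curve.


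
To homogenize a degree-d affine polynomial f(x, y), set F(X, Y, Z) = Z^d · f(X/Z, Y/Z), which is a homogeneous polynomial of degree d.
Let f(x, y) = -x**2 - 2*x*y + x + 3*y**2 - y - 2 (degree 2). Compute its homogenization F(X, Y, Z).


F(X, Y, Z) = -X**2 - 2*X*Y + X*Z + 3*Y**2 - Y*Z - 2*Z**2

deg(f) = 2.
Substitute x = X/Z, y = Y/Z into f, then multiply by Z^2.
  monomial -1·x^2·y^0 ↦ -1·X^2·Y^0·Z^0.
  monomial -2·x^1·y^1 ↦ -2·X^1·Y^1·Z^0.
  monomial 1·x^1·y^0 ↦ 1·X^1·Y^0·Z^1.
  monomial 3·x^0·y^2 ↦ 3·X^0·Y^2·Z^0.
  monomial -1·x^0·y^1 ↦ -1·X^0·Y^1·Z^1.
  monomial -2·x^0·y^0 ↦ -2·X^0·Y^0·Z^2.
Collecting: F(X, Y, Z) = -X**2 - 2*X*Y + X*Z + 3*Y**2 - Y*Z - 2*Z**2.


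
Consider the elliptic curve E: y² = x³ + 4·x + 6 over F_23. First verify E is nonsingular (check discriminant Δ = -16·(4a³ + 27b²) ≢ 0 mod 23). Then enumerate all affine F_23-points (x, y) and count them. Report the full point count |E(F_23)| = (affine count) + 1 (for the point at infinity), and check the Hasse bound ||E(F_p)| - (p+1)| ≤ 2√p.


Affine points = {(0, 11), (0, 12), (5, 6), (5, 17), (6, 4), (6, 19), (7, 3), (7, 20), (9, 9), (9, 14), (11, 1), (11, 22), (13, 1), (13, 22), (14, 0), (16, 7), (16, 16), (19, 8), (19, 15), (20, 6), (20, 17), (21, 6), (21, 17), (22, 1), (22, 22)}; affine count = 25; |E(F_23)| = 26.

Discriminant check: Δ ∝ 4a³ + 27b² = 4·4³ + 27·6² = 4·64 + 27·36 ≡ 9 (mod 23). Nonzero ⇒ E is nonsingular.
For each x ∈ F_23, compute rhs = x³ + 4·x + 6 mod 23, then count y ∈ F_23 with y² ≡ rhs.
  x = 0: rhs = 6, matching y values: 11, 12 (2 points).
  x = 1: rhs = 11, matching y values: none (0 points).
  x = 2: rhs = 22, matching y values: none (0 points).
  x = 3: rhs = 22, matching y values: none (0 points).
  x = 4: rhs = 17, matching y values: none (0 points).
  x = 5: rhs = 13, matching y values: 6, 17 (2 points).
  x = 6: rhs = 16, matching y values: 4, 19 (2 points).
  x = 7: rhs = 9, matching y values: 3, 20 (2 points).
  x = 8: rhs = 21, matching y values: none (0 points).
  x = 9: rhs = 12, matching y values: 9, 14 (2 points).
  x = 10: rhs = 11, matching y values: none (0 points).
  x = 11: rhs = 1, matching y values: 1, 22 (2 points).
  x = 12: rhs = 11, matching y values: none (0 points).
  x = 13: rhs = 1, matching y values: 1, 22 (2 points).
  x = 14: rhs = 0, matching y values: 0 (1 points).
  x = 15: rhs = 14, matching y values: none (0 points).
  x = 16: rhs = 3, matching y values: 7, 16 (2 points).
  x = 17: rhs = 19, matching y values: none (0 points).
  x = 18: rhs = 22, matching y values: none (0 points).
  x = 19: rhs = 18, matching y values: 8, 15 (2 points).
  x = 20: rhs = 13, matching y values: 6, 17 (2 points).
  x = 21: rhs = 13, matching y values: 6, 17 (2 points).
  x = 22: rhs = 1, matching y values: 1, 22 (2 points).
Total affine count: 25.
Full point count |E(F_23)| = 25 + 1 = 26.
Hasse bound: |26 − (23+1)| = |2| = 2 ≤ 2√23 ≈ 9.5917 ✓.


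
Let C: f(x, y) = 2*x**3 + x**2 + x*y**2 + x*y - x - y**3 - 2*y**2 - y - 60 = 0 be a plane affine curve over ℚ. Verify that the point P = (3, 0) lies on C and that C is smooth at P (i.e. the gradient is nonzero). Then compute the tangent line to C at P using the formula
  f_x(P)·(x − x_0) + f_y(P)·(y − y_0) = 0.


Tangent line at P: 59*x + 2*y - 177 = 0.

Step 1: f(3, 0) = 0, so P lies on C.
Step 2: partial derivatives
  f_x(x, y) = 6*x**2 + 2*x + y**2 + y - 1, f_y(x, y) = 2*x*y + x - 3*y**2 - 4*y - 1.
  f_x(P) = 59, f_y(P) = 2 (gradient nonzero, so P is smooth).
Step 3: tangent line at P: 59·(x − 3) + 2·(y − 0) = 0.
Expanding: 59*x + 2*y - 177 = 0.


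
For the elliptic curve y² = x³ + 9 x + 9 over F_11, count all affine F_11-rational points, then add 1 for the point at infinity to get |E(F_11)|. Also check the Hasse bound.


Affine points = {(0, 3), (0, 8), (5, 5), (5, 6), (6, 2), (6, 9), (9, 4), (9, 7)}; affine count = 8; |E(F_11)| = 9.

Discriminant check: Δ ∝ 4a³ + 27b² = 4·9³ + 27·9² = 4·729 + 27·81 ≡ 10 (mod 11). Nonzero ⇒ E is nonsingular.
For each x ∈ F_11, compute rhs = x³ + 9·x + 9 mod 11, then count y ∈ F_11 with y² ≡ rhs.
  x = 0: rhs = 9, matching y values: 3, 8 (2 points).
  x = 1: rhs = 8, matching y values: none (0 points).
  x = 2: rhs = 2, matching y values: none (0 points).
  x = 3: rhs = 8, matching y values: none (0 points).
  x = 4: rhs = 10, matching y values: none (0 points).
  x = 5: rhs = 3, matching y values: 5, 6 (2 points).
  x = 6: rhs = 4, matching y values: 2, 9 (2 points).
  x = 7: rhs = 8, matching y values: none (0 points).
  x = 8: rhs = 10, matching y values: none (0 points).
  x = 9: rhs = 5, matching y values: 4, 7 (2 points).
  x = 10: rhs = 10, matching y values: none (0 points).
Total affine count: 8.
Full point count |E(F_11)| = 8 + 1 = 9.
Hasse bound: |9 − (11+1)| = |-3| = 3 ≤ 2√11 ≈ 6.6332 ✓.


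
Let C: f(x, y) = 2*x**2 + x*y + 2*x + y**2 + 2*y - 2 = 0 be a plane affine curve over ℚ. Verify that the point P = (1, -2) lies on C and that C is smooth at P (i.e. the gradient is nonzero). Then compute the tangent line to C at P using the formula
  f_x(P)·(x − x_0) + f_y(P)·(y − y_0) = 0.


Tangent line at P: 4*x - y - 6 = 0.

Step 1: f(1, -2) = 0, so P lies on C.
Step 2: partial derivatives
  f_x(x, y) = 4*x + y + 2, f_y(x, y) = x + 2*y + 2.
  f_x(P) = 4, f_y(P) = -1 (gradient nonzero, so P is smooth).
Step 3: tangent line at P: 4·(x − 1) + -1·(y − -2) = 0.
Expanding: 4*x - y - 6 = 0.


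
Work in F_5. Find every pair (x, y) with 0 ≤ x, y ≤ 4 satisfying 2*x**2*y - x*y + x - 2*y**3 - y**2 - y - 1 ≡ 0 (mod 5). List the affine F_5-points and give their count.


Affine F_5-points: {(0, 1), (1, 0), (1, 2), (3, 2)}; count = 4.

For each of the 25 pairs (x, y) ∈ F_5², evaluate f(x, y) mod 5. Record the zeros.
  x = 0: [0↦4, 1↦0, 2↦2, 3↦3, 4↦1]  zeros at y ∈ {1}
  x = 1: [0↦0, 1↦2, 2↦0, 3↦2, 4↦1]  zeros at y ∈ {0, 2}
  x = 2: [0↦1, 1↦3, 2↦1, 3↦3, 4↦2]  zeros at y ∈ ∅
  x = 3: [0↦2, 1↦3, 2↦0, 3↦1, 4↦4]  zeros at y ∈ {2}
  x = 4: [0↦3, 1↦2, 2↦2, 3↦1, 4↦2]  zeros at y ∈ ∅
Collecting zeros: affine points = {(0, 1), (1, 0), (1, 2), (3, 2)}.
Total count |C(F_5)_aff| = 4.


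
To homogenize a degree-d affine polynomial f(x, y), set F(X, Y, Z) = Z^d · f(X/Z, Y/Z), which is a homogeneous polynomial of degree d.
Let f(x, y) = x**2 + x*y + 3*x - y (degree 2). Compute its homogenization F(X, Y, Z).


F(X, Y, Z) = X**2 + X*Y + 3*X*Z - Y*Z

deg(f) = 2.
Substitute x = X/Z, y = Y/Z into f, then multiply by Z^2.
  monomial 1·x^2·y^0 ↦ 1·X^2·Y^0·Z^0.
  monomial 1·x^1·y^1 ↦ 1·X^1·Y^1·Z^0.
  monomial 3·x^1·y^0 ↦ 3·X^1·Y^0·Z^1.
  monomial -1·x^0·y^1 ↦ -1·X^0·Y^1·Z^1.
Collecting: F(X, Y, Z) = X**2 + X*Y + 3*X*Z - Y*Z.


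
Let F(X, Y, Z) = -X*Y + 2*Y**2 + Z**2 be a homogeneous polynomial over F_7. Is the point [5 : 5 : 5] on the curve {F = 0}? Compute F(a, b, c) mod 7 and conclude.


F(5,5,5) ≡ 1 (mod 7); P is NOT on the curve.

Evaluate F(5, 5, 5) term-by-term (mod 7).
  -X*Y ↦ -1·5·5·1 = -25
  2*Y**2 ↦ 2·1·25·1 = 50
  Z**2 ↦ 1·1·1·25 = 25
Sum: F(5, 5, 5) = (-25) + (50) + (25) = 50.
Reducing mod 7: 50 ≡ 1 (mod 7).
Since F(a, b, c) ≡ 1 ≠ 0 (mod 7), P does NOT lie on the curve.


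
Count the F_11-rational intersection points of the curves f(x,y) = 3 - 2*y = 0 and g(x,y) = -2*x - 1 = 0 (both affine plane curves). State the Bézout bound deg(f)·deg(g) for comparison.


Common zeros: {(5, 7)}; count = 1; Bézout bound = 1.

deg(f) = 1, deg(g) = 1, so Bézout bound = 1.
Scan x ∈ F_11. For each x, list the y ∈ F_11 with f(x, y) ≡ 0 and those with g(x, y) ≡ 0 (mod 11); the common zeros in that column are the intersection.
  x = 0: f ≡ 0 at y ∈ {7}; g ≡ 0 at y ∈ ∅; common: ∅.
  x = 1: f ≡ 0 at y ∈ {7}; g ≡ 0 at y ∈ ∅; common: ∅.
  x = 2: f ≡ 0 at y ∈ {7}; g ≡ 0 at y ∈ ∅; common: ∅.
  x = 3: f ≡ 0 at y ∈ {7}; g ≡ 0 at y ∈ ∅; common: ∅.
  x = 4: f ≡ 0 at y ∈ {7}; g ≡ 0 at y ∈ ∅; common: ∅.
  x = 5: f ≡ 0 at y ∈ {7}; g ≡ 0 at y ∈ {0, 1, 2, 3, 4, 5, 6, 7, 8, 9, 10}; common: {7}.
  x = 6: f ≡ 0 at y ∈ {7}; g ≡ 0 at y ∈ ∅; common: ∅.
  x = 7: f ≡ 0 at y ∈ {7}; g ≡ 0 at y ∈ ∅; common: ∅.
  x = 8: f ≡ 0 at y ∈ {7}; g ≡ 0 at y ∈ ∅; common: ∅.
  x = 9: f ≡ 0 at y ∈ {7}; g ≡ 0 at y ∈ ∅; common: ∅.
  x = 10: f ≡ 0 at y ∈ {7}; g ≡ 0 at y ∈ ∅; common: ∅.
Collecting: common zeros = {(5, 7)}, so the count is 1.
Comparison with the Bézout bound: 1 ≤ 1 = deg(f)·deg(g), as expected for curves with no common component (the bound is attained).


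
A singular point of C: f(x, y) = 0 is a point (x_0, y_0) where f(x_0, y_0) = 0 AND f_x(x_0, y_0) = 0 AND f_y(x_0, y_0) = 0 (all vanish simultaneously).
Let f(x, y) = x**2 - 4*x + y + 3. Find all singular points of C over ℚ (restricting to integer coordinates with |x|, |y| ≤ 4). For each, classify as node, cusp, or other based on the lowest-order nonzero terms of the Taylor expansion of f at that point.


No singular points in the scanned grid; C is smooth there.

Compute partial derivatives:
  f_x = 2*x - 4.
  f_y = 1.
f_y = 1 is a nonzero constant, so f_y never vanishes: no point (x, y) can satisfy f = f_x = f_y = 0. In particular no (x, y) ∈ {−4, ..., 4}² is singular; the curve is smooth.


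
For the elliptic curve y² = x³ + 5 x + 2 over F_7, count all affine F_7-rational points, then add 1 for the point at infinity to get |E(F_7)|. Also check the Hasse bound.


Affine points = {(0, 3), (0, 4), (1, 1), (1, 6), (3, 3), (3, 4), (4, 3), (4, 4)}; affine count = 8; |E(F_7)| = 9.

Discriminant check: Δ ∝ 4a³ + 27b² = 4·5³ + 27·2² = 4·125 + 27·4 ≡ 6 (mod 7). Nonzero ⇒ E is nonsingular.
For each x ∈ F_7, compute rhs = x³ + 5·x + 2 mod 7, then count y ∈ F_7 with y² ≡ rhs.
  x = 0: rhs = 2, matching y values: 3, 4 (2 points).
  x = 1: rhs = 1, matching y values: 1, 6 (2 points).
  x = 2: rhs = 6, matching y values: none (0 points).
  x = 3: rhs = 2, matching y values: 3, 4 (2 points).
  x = 4: rhs = 2, matching y values: 3, 4 (2 points).
  x = 5: rhs = 5, matching y values: none (0 points).
  x = 6: rhs = 3, matching y values: none (0 points).
Total affine count: 8.
Full point count |E(F_7)| = 8 + 1 = 9.
Hasse bound: |9 − (7+1)| = |1| = 1 ≤ 2√7 ≈ 5.2915 ✓.


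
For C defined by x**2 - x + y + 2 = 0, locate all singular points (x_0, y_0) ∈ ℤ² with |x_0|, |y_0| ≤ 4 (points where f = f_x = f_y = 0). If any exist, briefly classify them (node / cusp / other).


No singular points in the scanned grid; C is smooth there.

Compute partial derivatives:
  f_x = 2*x - 1.
  f_y = 1.
f_y = 1 is a nonzero constant, so f_y never vanishes: no point (x, y) can satisfy f = f_x = f_y = 0. In particular no (x, y) ∈ {−4, ..., 4}² is singular; the curve is smooth.


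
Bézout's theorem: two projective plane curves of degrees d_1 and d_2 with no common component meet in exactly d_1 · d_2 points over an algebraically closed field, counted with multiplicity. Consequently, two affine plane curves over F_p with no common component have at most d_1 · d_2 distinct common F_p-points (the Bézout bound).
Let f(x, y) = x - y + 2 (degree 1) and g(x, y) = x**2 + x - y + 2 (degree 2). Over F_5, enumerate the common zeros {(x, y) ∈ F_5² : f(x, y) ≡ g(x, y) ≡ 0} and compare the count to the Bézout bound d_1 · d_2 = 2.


Common zeros: {(0, 2)}; count = 1; Bézout bound = 2.

deg(f) = 1, deg(g) = 2, so Bézout bound = 2.
Scan x ∈ F_5. For each x, list the y ∈ F_5 with f(x, y) ≡ 0 and those with g(x, y) ≡ 0 (mod 5); the common zeros in that column are the intersection.
  x = 0: f ≡ 0 at y ∈ {2}; g ≡ 0 at y ∈ {2}; common: {2}.
  x = 1: f ≡ 0 at y ∈ {3}; g ≡ 0 at y ∈ {4}; common: ∅.
  x = 2: f ≡ 0 at y ∈ {4}; g ≡ 0 at y ∈ {3}; common: ∅.
  x = 3: f ≡ 0 at y ∈ {0}; g ≡ 0 at y ∈ {4}; common: ∅.
  x = 4: f ≡ 0 at y ∈ {1}; g ≡ 0 at y ∈ {2}; common: ∅.
Collecting: common zeros = {(0, 2)}, so the count is 1.
Comparison with the Bézout bound: 1 ≤ 2 = deg(f)·deg(g), as expected for curves with no common component (the affine F_5-count falls short of the bound because intersections may lie at infinity, over extension fields, or carry multiplicity).


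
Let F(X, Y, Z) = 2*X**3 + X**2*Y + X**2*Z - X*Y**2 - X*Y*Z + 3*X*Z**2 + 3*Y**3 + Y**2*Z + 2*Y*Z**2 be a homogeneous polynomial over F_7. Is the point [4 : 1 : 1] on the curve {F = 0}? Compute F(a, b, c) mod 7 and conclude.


F(4,1,1) ≡ 2 (mod 7); P is NOT on the curve.

Evaluate F(4, 1, 1) term-by-term (mod 7).
  2*X**3 ↦ 2·64·1·1 = 128
  X**2*Y ↦ 1·16·1·1 = 16
  X**2*Z ↦ 1·16·1·1 = 16
  -X*Y**2 ↦ -1·4·1·1 = -4
  -X*Y*Z ↦ -1·4·1·1 = -4
  3*X*Z**2 ↦ 3·4·1·1 = 12
  3*Y**3 ↦ 3·1·1·1 = 3
  Y**2*Z ↦ 1·1·1·1 = 1
  2*Y*Z**2 ↦ 2·1·1·1 = 2
Sum: F(4, 1, 1) = (128) + (16) + (16) + (-4) + (-4) + (12) + (3) + (1) + (2) = 170.
Reducing mod 7: 170 ≡ 2 (mod 7).
Since F(a, b, c) ≡ 2 ≠ 0 (mod 7), P does NOT lie on the curve.


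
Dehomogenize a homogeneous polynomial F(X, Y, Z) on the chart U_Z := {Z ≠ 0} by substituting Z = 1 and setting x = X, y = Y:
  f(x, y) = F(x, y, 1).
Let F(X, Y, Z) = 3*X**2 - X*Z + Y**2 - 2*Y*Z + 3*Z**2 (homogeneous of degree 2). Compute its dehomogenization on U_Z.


f(x, y) = 3*x**2 - x + y**2 - 2*y + 3

On U_Z we set Z = 1. Each monomial c·X^i·Y^j·Z^k in F becomes c·x^i·y^j·1^k = c·x^i·y^j.
Substituting Z = 1: F(X, Y, 1) = 3*x**2 - x + y**2 - 2*y + 3.
Note: deg(f) ≤ deg(F) = 2; strict inequality happens when F is divisible by Z (lost terms).


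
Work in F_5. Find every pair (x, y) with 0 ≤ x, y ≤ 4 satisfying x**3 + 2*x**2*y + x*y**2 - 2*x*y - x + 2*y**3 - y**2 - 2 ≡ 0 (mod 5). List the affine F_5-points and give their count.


Affine F_5-points: {(0, 2), (0, 4), (1, 1), (3, 2), (3, 3), (3, 4), (4, 4)}; count = 7.

For each of the 25 pairs (x, y) ∈ F_5², evaluate f(x, y) mod 5. Record the zeros.
  x = 0: [0↦3, 1↦4, 2↦0, 3↦3, 4↦0]  zeros at y ∈ {2, 4}
  x = 1: [0↦3, 1↦0, 2↦4, 3↦2, 4↦1]  zeros at y ∈ {1}
  x = 2: [0↦4, 1↦1, 2↦2, 3↦4, 4↦4]  zeros at y ∈ ∅
  x = 3: [0↦2, 1↦3, 2↦0, 3↦0, 4↦0]  zeros at y ∈ {2, 3, 4}
  x = 4: [0↦3, 1↦2, 2↦4, 3↦1, 4↦0]  zeros at y ∈ {4}
Collecting zeros: affine points = {(0, 2), (0, 4), (1, 1), (3, 2), (3, 3), (3, 4), (4, 4)}.
Total count |C(F_5)_aff| = 7.


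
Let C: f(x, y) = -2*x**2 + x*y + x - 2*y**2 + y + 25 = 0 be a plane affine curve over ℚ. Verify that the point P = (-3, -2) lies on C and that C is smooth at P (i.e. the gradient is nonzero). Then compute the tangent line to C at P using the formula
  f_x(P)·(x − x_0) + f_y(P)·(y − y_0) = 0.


Tangent line at P: 11*x + 6*y + 45 = 0.

Step 1: f(-3, -2) = 0, so P lies on C.
Step 2: partial derivatives
  f_x(x, y) = -4*x + y + 1, f_y(x, y) = x - 4*y + 1.
  f_x(P) = 11, f_y(P) = 6 (gradient nonzero, so P is smooth).
Step 3: tangent line at P: 11·(x − -3) + 6·(y − -2) = 0.
Expanding: 11*x + 6*y + 45 = 0.


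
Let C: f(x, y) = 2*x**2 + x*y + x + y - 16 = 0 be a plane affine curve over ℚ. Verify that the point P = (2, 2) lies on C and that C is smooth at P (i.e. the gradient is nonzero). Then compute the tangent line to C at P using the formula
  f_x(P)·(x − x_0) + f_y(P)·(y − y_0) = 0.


Tangent line at P: 11*x + 3*y - 28 = 0.

Step 1: f(2, 2) = 0, so P lies on C.
Step 2: partial derivatives
  f_x(x, y) = 4*x + y + 1, f_y(x, y) = x + 1.
  f_x(P) = 11, f_y(P) = 3 (gradient nonzero, so P is smooth).
Step 3: tangent line at P: 11·(x − 2) + 3·(y − 2) = 0.
Expanding: 11*x + 3*y - 28 = 0.


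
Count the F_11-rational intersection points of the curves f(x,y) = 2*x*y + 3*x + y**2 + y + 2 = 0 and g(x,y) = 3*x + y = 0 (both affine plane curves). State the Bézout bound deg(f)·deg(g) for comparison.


Common zeros: {(5, 7), (6, 4)}; count = 2; Bézout bound = 2.

deg(f) = 2, deg(g) = 1, so Bézout bound = 2.
Scan x ∈ F_11. For each x, list the y ∈ F_11 with f(x, y) ≡ 0 and those with g(x, y) ≡ 0 (mod 11); the common zeros in that column are the intersection.
  x = 0: f ≡ 0 at y ∈ {4, 6}; g ≡ 0 at y ∈ {0}; common: ∅.
  x = 1: f ≡ 0 at y ∈ {4}; g ≡ 0 at y ∈ {8}; common: ∅.
  x = 2: f ≡ 0 at y ∈ {2, 4}; g ≡ 0 at y ∈ {5}; common: ∅.
  x = 3: f ≡ 0 at y ∈ {0, 4}; g ≡ 0 at y ∈ {2}; common: ∅.
  x = 4: f ≡ 0 at y ∈ {4, 9}; g ≡ 0 at y ∈ {10}; common: ∅.
  x = 5: f ≡ 0 at y ∈ {4, 7}; g ≡ 0 at y ∈ {7}; common: {7}.
  x = 6: f ≡ 0 at y ∈ {4, 5}; g ≡ 0 at y ∈ {4}; common: {4}.
  x = 7: f ≡ 0 at y ∈ {3, 4}; g ≡ 0 at y ∈ {1}; common: ∅.
  x = 8: f ≡ 0 at y ∈ {1, 4}; g ≡ 0 at y ∈ {9}; common: ∅.
  x = 9: f ≡ 0 at y ∈ {4, 10}; g ≡ 0 at y ∈ {6}; common: ∅.
  x = 10: f ≡ 0 at y ∈ {4, 8}; g ≡ 0 at y ∈ {3}; common: ∅.
Collecting: common zeros = {(5, 7), (6, 4)}, so the count is 2.
Comparison with the Bézout bound: 2 ≤ 2 = deg(f)·deg(g), as expected for curves with no common component (the bound is attained).


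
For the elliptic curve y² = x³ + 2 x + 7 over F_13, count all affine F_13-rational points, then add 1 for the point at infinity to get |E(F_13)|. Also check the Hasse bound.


Affine points = {(1, 6), (1, 7), (3, 1), (3, 12), (4, 1), (4, 12), (5, 5), (5, 8), (6, 1), (6, 12), (7, 0), (9, 0), (10, 0), (12, 2), (12, 11)}; affine count = 15; |E(F_13)| = 16.

Discriminant check: Δ ∝ 4a³ + 27b² = 4·2³ + 27·7² = 4·8 + 27·49 ≡ 3 (mod 13). Nonzero ⇒ E is nonsingular.
For each x ∈ F_13, compute rhs = x³ + 2·x + 7 mod 13, then count y ∈ F_13 with y² ≡ rhs.
  x = 0: rhs = 7, matching y values: none (0 points).
  x = 1: rhs = 10, matching y values: 6, 7 (2 points).
  x = 2: rhs = 6, matching y values: none (0 points).
  x = 3: rhs = 1, matching y values: 1, 12 (2 points).
  x = 4: rhs = 1, matching y values: 1, 12 (2 points).
  x = 5: rhs = 12, matching y values: 5, 8 (2 points).
  x = 6: rhs = 1, matching y values: 1, 12 (2 points).
  x = 7: rhs = 0, matching y values: 0 (1 points).
  x = 8: rhs = 2, matching y values: none (0 points).
  x = 9: rhs = 0, matching y values: 0 (1 points).
  x = 10: rhs = 0, matching y values: 0 (1 points).
  x = 11: rhs = 8, matching y values: none (0 points).
  x = 12: rhs = 4, matching y values: 2, 11 (2 points).
Total affine count: 15.
Full point count |E(F_13)| = 15 + 1 = 16.
Hasse bound: |16 − (13+1)| = |2| = 2 ≤ 2√13 ≈ 7.2111 ✓.


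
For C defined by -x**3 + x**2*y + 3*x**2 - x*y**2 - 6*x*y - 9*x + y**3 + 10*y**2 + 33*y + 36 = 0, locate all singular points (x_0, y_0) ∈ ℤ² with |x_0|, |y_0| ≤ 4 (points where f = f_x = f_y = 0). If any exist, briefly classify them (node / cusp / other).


Singular points: {(0, -3)}; classification: cusp.

Compute partial derivatives:
  f_x = -3*x**2 + 2*x*y + 6*x - y**2 - 6*y - 9.
  f_y = x**2 - 2*x*y - 6*x + 3*y**2 + 20*y + 33.
Scan x_0 ∈ {−4, ..., 4}. For each x_0, f_y(x_0, y) is a polynomial in y; find its integer roots y ∈ {−4, ..., 4}, then test f_x and f at those candidates.
  x = -4: f_y(-4, y) = 3*y**2 + 28*y + 73; no integer root y with |y| ≤ 4.
  x = -3: f_y(-3, y) = 3*y**2 + 26*y + 60; no integer root y with |y| ≤ 4.
  x = -2: f_y(-2, y) = 3*y**2 + 24*y + 49; no integer root y with |y| ≤ 4.
  x = -1: f_y(-1, y) = 3*y**2 + 22*y + 40; vanishes at y ∈ {-4}. (-1, -4): f_x = -2 ≠ 0.
  x = 0: f_y(0, y) = 3*y**2 + 20*y + 33; vanishes at y ∈ {-3}. (0, -3): f_x = 0, f = 0 — SINGULAR.
  x = 1: f_y(1, y) = 3*y**2 + 18*y + 28; no integer root y with |y| ≤ 4.
  x = 2: f_y(2, y) = 3*y**2 + 16*y + 25; no integer root y with |y| ≤ 4.
  x = 3: f_y(3, y) = 3*y**2 + 14*y + 24; no integer root y with |y| ≤ 4.
  x = 4: f_y(4, y) = 3*y**2 + 12*y + 25; no integer root y with |y| ≤ 4.
Only singular point on the grid: (0, -3).
Classify: substitute x = 0 + u, y = -3 + v and expand: f = -u**3 + u**2*v - u*v**2 + v**3 + v**2.
No constant or linear terms (consistent with a singular point). Quadratic part: v**2. Cubic part: -u**3 + u**2*v - u*v**2 + v**3.
The quadratic part v**2 is a perfect square, so there is a single (double) tangent line v = 0, i.e. y = -3. Restricting the cubic part to that line (v = 0) leaves -u**3 ≠ 0, so f is not divisible by v and the branch is v² ≈ u**3 to lowest order — this is a cusp.
Classification: cusp.


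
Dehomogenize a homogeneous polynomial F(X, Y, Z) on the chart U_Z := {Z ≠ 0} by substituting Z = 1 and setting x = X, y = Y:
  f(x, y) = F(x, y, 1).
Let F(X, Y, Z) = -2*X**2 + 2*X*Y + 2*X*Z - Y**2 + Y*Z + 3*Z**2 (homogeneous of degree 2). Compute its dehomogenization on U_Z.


f(x, y) = -2*x**2 + 2*x*y + 2*x - y**2 + y + 3

On U_Z we set Z = 1. Each monomial c·X^i·Y^j·Z^k in F becomes c·x^i·y^j·1^k = c·x^i·y^j.
Substituting Z = 1: F(X, Y, 1) = -2*x**2 + 2*x*y + 2*x - y**2 + y + 3.
Note: deg(f) ≤ deg(F) = 2; strict inequality happens when F is divisible by Z (lost terms).


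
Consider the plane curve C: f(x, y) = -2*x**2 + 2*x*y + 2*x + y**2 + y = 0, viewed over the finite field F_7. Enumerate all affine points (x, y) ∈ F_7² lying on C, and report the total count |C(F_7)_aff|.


Affine F_7-points: {(0, 0), (0, 6), (1, 0), (1, 4), (4, 1), (4, 4), (5, 1), (5, 2)}; count = 8.

For each of the 49 pairs (x, y) ∈ F_7², evaluate f(x, y) mod 7. Record the zeros.
  x = 0: [0↦0, 1↦2, 2↦6, 3↦5, 4↦6, 5↦2, 6↦0]  zeros at y ∈ {0, 6}
  x = 1: [0↦0, 1↦4, 2↦3, 3↦4, 4↦0, 5↦5, 6↦5]  zeros at y ∈ {0, 4}
  x = 2: [0↦3, 1↦2, 2↦3, 3↦6, 4↦4, 5↦4, 6↦6]  zeros at y ∈ ∅
  x = 3: [0↦2, 1↦3, 2↦6, 3↦4, 4↦4, 5↦6, 6↦3]  zeros at y ∈ ∅
  x = 4: [0↦4, 1↦0, 2↦5, 3↦5, 4↦0, 5↦4, 6↦3]  zeros at y ∈ {1, 4}
  x = 5: [0↦2, 1↦0, 2↦0, 3↦2, 4↦6, 5↦5, 6↦6]  zeros at y ∈ {1, 2}
  x = 6: [0↦3, 1↦3, 2↦5, 3↦2, 4↦1, 5↦2, 6↦5]  zeros at y ∈ ∅
Collecting zeros: affine points = {(0, 0), (0, 6), (1, 0), (1, 4), (4, 1), (4, 4), (5, 1), (5, 2)}.
Total count |C(F_7)_aff| = 8.


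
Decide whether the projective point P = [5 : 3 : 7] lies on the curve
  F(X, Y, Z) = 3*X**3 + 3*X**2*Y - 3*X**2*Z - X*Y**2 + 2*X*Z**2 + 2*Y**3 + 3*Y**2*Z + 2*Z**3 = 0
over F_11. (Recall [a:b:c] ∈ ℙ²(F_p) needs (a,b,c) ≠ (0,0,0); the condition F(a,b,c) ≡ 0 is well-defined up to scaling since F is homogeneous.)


F(5,3,7) ≡ 8 (mod 11); P is NOT on the curve.

Evaluate F(5, 3, 7) term-by-term (mod 11).
  3*X**3 ↦ 3·125·1·1 = 375
  3*X**2*Y ↦ 3·25·3·1 = 225
  -3*X**2*Z ↦ -3·25·1·7 = -525
  -X*Y**2 ↦ -1·5·9·1 = -45
  2*X*Z**2 ↦ 2·5·1·49 = 490
  2*Y**3 ↦ 2·1·27·1 = 54
  3*Y**2*Z ↦ 3·1·9·7 = 189
  2*Z**3 ↦ 2·1·1·343 = 686
Sum: F(5, 3, 7) = (375) + (225) + (-525) + (-45) + (490) + (54) + (189) + (686) = 1449.
Reducing mod 11: 1449 ≡ 8 (mod 11).
Since F(a, b, c) ≡ 8 ≠ 0 (mod 11), P does NOT lie on the curve.


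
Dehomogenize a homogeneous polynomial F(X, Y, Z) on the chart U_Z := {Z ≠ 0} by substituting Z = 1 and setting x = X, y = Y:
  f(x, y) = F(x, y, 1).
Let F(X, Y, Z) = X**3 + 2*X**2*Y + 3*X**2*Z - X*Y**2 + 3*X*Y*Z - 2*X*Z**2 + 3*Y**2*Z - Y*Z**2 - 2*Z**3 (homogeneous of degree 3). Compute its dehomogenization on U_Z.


f(x, y) = x**3 + 2*x**2*y + 3*x**2 - x*y**2 + 3*x*y - 2*x + 3*y**2 - y - 2

On U_Z we set Z = 1. Each monomial c·X^i·Y^j·Z^k in F becomes c·x^i·y^j·1^k = c·x^i·y^j.
Substituting Z = 1: F(X, Y, 1) = x**3 + 2*x**2*y + 3*x**2 - x*y**2 + 3*x*y - 2*x + 3*y**2 - y - 2.
Note: deg(f) ≤ deg(F) = 3; strict inequality happens when F is divisible by Z (lost terms).


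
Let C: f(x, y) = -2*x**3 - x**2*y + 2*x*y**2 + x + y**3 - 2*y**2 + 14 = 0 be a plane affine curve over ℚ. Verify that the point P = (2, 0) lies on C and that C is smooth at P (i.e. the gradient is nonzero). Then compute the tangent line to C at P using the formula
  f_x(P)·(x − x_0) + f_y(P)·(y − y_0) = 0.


Tangent line at P: -23*x - 4*y + 46 = 0.

Step 1: f(2, 0) = 0, so P lies on C.
Step 2: partial derivatives
  f_x(x, y) = -6*x**2 - 2*x*y + 2*y**2 + 1, f_y(x, y) = -x**2 + 4*x*y + 3*y**2 - 4*y.
  f_x(P) = -23, f_y(P) = -4 (gradient nonzero, so P is smooth).
Step 3: tangent line at P: -23·(x − 2) + -4·(y − 0) = 0.
Expanding: -23*x - 4*y + 46 = 0.


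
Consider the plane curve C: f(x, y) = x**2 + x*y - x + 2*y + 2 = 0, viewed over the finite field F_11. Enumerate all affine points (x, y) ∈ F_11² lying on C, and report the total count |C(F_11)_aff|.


Affine F_11-points: {(0, 10), (1, 3), (2, 10), (3, 5), (4, 5), (5, 0), (6, 7), (7, 0), (8, 3), (10, 7)}; count = 10.

For each of the 121 pairs (x, y) ∈ F_11², evaluate f(x, y) mod 11. Record the zeros.
  x = 0: [0↦2, 1↦4, 2↦6, 3↦8, 4↦10, 5↦1, 6↦3, 7↦5, 8↦7, 9↦9, 10↦0]  zeros at y ∈ {10}
  x = 1: [0↦2, 1↦5, 2↦8, 3↦0, 4↦3, 5↦6, 6↦9, 7↦1, 8↦4, 9↦7, 10↦10]  zeros at y ∈ {3}
  x = 2: [0↦4, 1↦8, 2↦1, 3↦5, 4↦9, 5↦2, 6↦6, 7↦10, 8↦3, 9↦7, 10↦0]  zeros at y ∈ {10}
  x = 3: [0↦8, 1↦2, 2↦7, 3↦1, 4↦6, 5↦0, 6↦5, 7↦10, 8↦4, 9↦9, 10↦3]  zeros at y ∈ {5}
  x = 4: [0↦3, 1↦9, 2↦4, 3↦10, 4↦5, 5↦0, 6↦6, 7↦1, 8↦7, 9↦2, 10↦8]  zeros at y ∈ {5}
  x = 5: [0↦0, 1↦7, 2↦3, 3↦10, 4↦6, 5↦2, 6↦9, 7↦5, 8↦1, 9↦8, 10↦4]  zeros at y ∈ {0}
  x = 6: [0↦10, 1↦7, 2↦4, 3↦1, 4↦9, 5↦6, 6↦3, 7↦0, 8↦8, 9↦5, 10↦2]  zeros at y ∈ {7}
  x = 7: [0↦0, 1↦9, 2↦7, 3↦5, 4↦3, 5↦1, 6↦10, 7↦8, 8↦6, 9↦4, 10↦2]  zeros at y ∈ {0}
  x = 8: [0↦3, 1↦2, 2↦1, 3↦0, 4↦10, 5↦9, 6↦8, 7↦7, 8↦6, 9↦5, 10↦4]  zeros at y ∈ {3}
  x = 9: [0↦8, 1↦8, 2↦8, 3↦8, 4↦8, 5↦8, 6↦8, 7↦8, 8↦8, 9↦8, 10↦8]  zeros at y ∈ ∅
  x = 10: [0↦4, 1↦5, 2↦6, 3↦7, 4↦8, 5↦9, 6↦10, 7↦0, 8↦1, 9↦2, 10↦3]  zeros at y ∈ {7}
Collecting zeros: affine points = {(0, 10), (1, 3), (2, 10), (3, 5), (4, 5), (5, 0), (6, 7), (7, 0), (8, 3), (10, 7)}.
Total count |C(F_11)_aff| = 10.


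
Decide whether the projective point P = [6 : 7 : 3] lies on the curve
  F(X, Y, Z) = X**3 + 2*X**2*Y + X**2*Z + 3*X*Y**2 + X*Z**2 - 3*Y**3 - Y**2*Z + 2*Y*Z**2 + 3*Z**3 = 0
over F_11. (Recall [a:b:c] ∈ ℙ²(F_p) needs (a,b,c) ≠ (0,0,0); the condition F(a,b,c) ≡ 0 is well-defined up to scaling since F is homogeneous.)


F(6,7,3) ≡ 3 (mod 11); P is NOT on the curve.

Evaluate F(6, 7, 3) term-by-term (mod 11).
  X**3 ↦ 1·216·1·1 = 216
  2*X**2*Y ↦ 2·36·7·1 = 504
  X**2*Z ↦ 1·36·1·3 = 108
  3*X*Y**2 ↦ 3·6·49·1 = 882
  X*Z**2 ↦ 1·6·1·9 = 54
  -3*Y**3 ↦ -3·1·343·1 = -1029
  -Y**2*Z ↦ -1·1·49·3 = -147
  2*Y*Z**2 ↦ 2·1·7·9 = 126
  3*Z**3 ↦ 3·1·1·27 = 81
Sum: F(6, 7, 3) = (216) + (504) + (108) + (882) + (54) + (-1029) + (-147) + (126) + (81) = 795.
Reducing mod 11: 795 ≡ 3 (mod 11).
Since F(a, b, c) ≡ 3 ≠ 0 (mod 11), P does NOT lie on the curve.


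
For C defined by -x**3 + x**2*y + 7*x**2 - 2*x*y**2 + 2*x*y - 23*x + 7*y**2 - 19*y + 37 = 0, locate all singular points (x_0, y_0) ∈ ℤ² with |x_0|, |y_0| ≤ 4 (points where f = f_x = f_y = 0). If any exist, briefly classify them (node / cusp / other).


Singular points: {(3, 2)}; classification: cusp.

Compute partial derivatives:
  f_x = -3*x**2 + 2*x*y + 14*x - 2*y**2 + 2*y - 23.
  f_y = x**2 - 4*x*y + 2*x + 14*y - 19.
Scan x_0 ∈ {−4, ..., 4}. For each x_0, f_y(x_0, y) is a polynomial in y; find its integer roots y ∈ {−4, ..., 4}, then test f_x and f at those candidates.
  x = -4: f_y(-4, y) = 30*y - 11; no integer root y with |y| ≤ 4.
  x = -3: f_y(-3, y) = 26*y - 16; no integer root y with |y| ≤ 4.
  x = -2: f_y(-2, y) = 22*y - 19; no integer root y with |y| ≤ 4.
  x = -1: f_y(-1, y) = 18*y - 20; no integer root y with |y| ≤ 4.
  x = 0: f_y(0, y) = 14*y - 19; no integer root y with |y| ≤ 4.
  x = 1: f_y(1, y) = 10*y - 16; no integer root y with |y| ≤ 4.
  x = 2: f_y(2, y) = 6*y - 11; no integer root y with |y| ≤ 4.
  x = 3: f_y(3, y) = 2*y - 4; vanishes at y ∈ {2}. (3, 2): f_x = 0, f = 0 — SINGULAR.
  x = 4: f_y(4, y) = 5 - 2*y; no integer root y with |y| ≤ 4.
Only singular point on the grid: (3, 2).
Classify: substitute x = 3 + u, y = 2 + v and expand: f = -u**3 + u**2*v - 2*u*v**2 + v**2.
No constant or linear terms (consistent with a singular point). Quadratic part: v**2. Cubic part: -u**3 + u**2*v - 2*u*v**2.
The quadratic part v**2 is a perfect square, so there is a single (double) tangent line v = 0, i.e. y = 2. Restricting the cubic part to that line (v = 0) leaves -u**3 ≠ 0, so f is not divisible by v and the branch is v² ≈ u**3 to lowest order — this is a cusp.
Classification: cusp.


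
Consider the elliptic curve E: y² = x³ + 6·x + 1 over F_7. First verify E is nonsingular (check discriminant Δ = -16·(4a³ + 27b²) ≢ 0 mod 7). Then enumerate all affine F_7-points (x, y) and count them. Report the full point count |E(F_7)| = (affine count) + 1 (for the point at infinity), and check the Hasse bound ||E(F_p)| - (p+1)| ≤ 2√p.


Affine points = {(0, 1), (0, 6), (1, 1), (1, 6), (2, 0), (3, 2), (3, 5), (5, 3), (5, 4), (6, 1), (6, 6)}; affine count = 11; |E(F_7)| = 12.

Discriminant check: Δ ∝ 4a³ + 27b² = 4·6³ + 27·1² = 4·216 + 27·1 ≡ 2 (mod 7). Nonzero ⇒ E is nonsingular.
For each x ∈ F_7, compute rhs = x³ + 6·x + 1 mod 7, then count y ∈ F_7 with y² ≡ rhs.
  x = 0: rhs = 1, matching y values: 1, 6 (2 points).
  x = 1: rhs = 1, matching y values: 1, 6 (2 points).
  x = 2: rhs = 0, matching y values: 0 (1 points).
  x = 3: rhs = 4, matching y values: 2, 5 (2 points).
  x = 4: rhs = 5, matching y values: none (0 points).
  x = 5: rhs = 2, matching y values: 3, 4 (2 points).
  x = 6: rhs = 1, matching y values: 1, 6 (2 points).
Total affine count: 11.
Full point count |E(F_7)| = 11 + 1 = 12.
Hasse bound: |12 − (7+1)| = |4| = 4 ≤ 2√7 ≈ 5.2915 ✓.
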